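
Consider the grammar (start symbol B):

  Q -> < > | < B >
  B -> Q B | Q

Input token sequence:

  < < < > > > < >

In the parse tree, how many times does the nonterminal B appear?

4

[B [Q < [B [Q < [B [Q < >]] >]] >] [B [Q < >]]]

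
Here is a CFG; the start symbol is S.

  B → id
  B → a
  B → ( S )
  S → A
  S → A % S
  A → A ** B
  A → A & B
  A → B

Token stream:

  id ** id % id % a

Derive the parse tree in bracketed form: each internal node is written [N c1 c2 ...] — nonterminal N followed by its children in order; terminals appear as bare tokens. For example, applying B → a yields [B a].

[S [A [A [B id]] ** [B id]] % [S [A [B id]] % [S [A [B a]]]]]

S
A % S
A ** B % S
B ** B % S
id ** B % S
id ** id % S
id ** id % A % S
id ** id % B % S
id ** id % id % S
id ** id % id % A
id ** id % id % B
id ** id % id % a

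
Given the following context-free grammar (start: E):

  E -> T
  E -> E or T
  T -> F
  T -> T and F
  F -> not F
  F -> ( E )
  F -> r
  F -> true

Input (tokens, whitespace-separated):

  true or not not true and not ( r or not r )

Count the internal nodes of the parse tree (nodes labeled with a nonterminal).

[E [E [T [F true]]] or [T [T [F not [F not [F true]]]] and [F not [F ( [E [E [T [F r]]] or [T [F not [F r]]]] )]]]]

18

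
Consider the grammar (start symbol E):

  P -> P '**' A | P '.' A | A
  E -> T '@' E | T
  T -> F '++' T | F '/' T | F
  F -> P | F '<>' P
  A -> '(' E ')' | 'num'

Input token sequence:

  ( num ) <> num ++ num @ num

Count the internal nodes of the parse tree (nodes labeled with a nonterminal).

[E [T [F [F [P [A ( [E [T [F [P [A num]]]]] )]]] <> [P [A num]]] ++ [T [F [P [A num]]]]] @ [E [T [F [P [A num]]]]]]

22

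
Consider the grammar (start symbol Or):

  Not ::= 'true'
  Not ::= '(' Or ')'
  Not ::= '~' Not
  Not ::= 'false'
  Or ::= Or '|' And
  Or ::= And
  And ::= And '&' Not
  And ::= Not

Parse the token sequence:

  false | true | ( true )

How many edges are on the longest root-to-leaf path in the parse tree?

6

[Or [Or [Or [And [Not false]]] | [And [Not true]]] | [And [Not ( [Or [And [Not true]]] )]]]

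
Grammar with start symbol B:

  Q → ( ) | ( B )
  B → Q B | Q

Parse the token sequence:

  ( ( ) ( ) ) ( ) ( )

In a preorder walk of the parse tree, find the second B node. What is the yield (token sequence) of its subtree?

( ) ( )

[B [Q ( [B [Q ( )] [B [Q ( )]]] )] [B [Q ( )] [B [Q ( )]]]]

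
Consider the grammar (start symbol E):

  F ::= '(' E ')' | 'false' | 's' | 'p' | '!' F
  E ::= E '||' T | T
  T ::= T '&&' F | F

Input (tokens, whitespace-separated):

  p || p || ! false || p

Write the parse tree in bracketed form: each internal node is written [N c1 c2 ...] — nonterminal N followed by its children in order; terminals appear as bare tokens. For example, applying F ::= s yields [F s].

E
E || T
E || T || T
E || T || T || T
T || T || T || T
F || T || T || T
p || T || T || T
p || F || T || T
p || p || T || T
p || p || F || T
p || p || ! F || T
p || p || ! false || T
p || p || ! false || F
p || p || ! false || p

[E [E [E [E [T [F p]]] || [T [F p]]] || [T [F ! [F false]]]] || [T [F p]]]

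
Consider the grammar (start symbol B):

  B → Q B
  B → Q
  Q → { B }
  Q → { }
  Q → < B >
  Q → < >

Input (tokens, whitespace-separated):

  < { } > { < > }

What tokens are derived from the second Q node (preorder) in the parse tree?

{ }

[B [Q < [B [Q { }]] >] [B [Q { [B [Q < >]] }]]]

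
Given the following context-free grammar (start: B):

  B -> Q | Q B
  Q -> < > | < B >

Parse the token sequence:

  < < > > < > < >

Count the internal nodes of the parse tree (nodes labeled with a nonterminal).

8

[B [Q < [B [Q < >]] >] [B [Q < >] [B [Q < >]]]]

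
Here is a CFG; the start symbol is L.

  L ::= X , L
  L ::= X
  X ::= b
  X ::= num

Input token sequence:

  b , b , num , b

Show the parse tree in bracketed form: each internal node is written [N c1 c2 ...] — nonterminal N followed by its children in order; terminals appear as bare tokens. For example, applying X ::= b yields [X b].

L
X , L
b , L
b , X , L
b , b , L
b , b , X , L
b , b , num , L
b , b , num , X
b , b , num , b

[L [X b] , [L [X b] , [L [X num] , [L [X b]]]]]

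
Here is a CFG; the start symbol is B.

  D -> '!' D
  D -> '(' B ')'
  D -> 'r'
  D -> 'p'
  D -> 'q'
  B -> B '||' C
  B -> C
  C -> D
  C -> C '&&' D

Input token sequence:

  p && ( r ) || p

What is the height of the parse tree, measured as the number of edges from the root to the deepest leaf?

7

[B [B [C [C [D p]] && [D ( [B [C [D r]]] )]]] || [C [D p]]]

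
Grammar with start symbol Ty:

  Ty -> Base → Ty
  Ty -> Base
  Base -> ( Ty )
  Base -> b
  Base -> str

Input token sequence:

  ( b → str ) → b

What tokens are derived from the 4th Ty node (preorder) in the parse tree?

b

[Ty [Base ( [Ty [Base b] → [Ty [Base str]]] )] → [Ty [Base b]]]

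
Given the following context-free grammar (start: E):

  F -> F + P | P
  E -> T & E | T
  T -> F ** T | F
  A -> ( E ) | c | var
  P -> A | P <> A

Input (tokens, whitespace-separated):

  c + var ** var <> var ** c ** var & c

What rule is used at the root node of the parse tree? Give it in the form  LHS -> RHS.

E -> T & E

[E [T [F [F [P [A c]]] + [P [A var]]] ** [T [F [P [P [A var]] <> [A var]]] ** [T [F [P [A c]]] ** [T [F [P [A var]]]]]]] & [E [T [F [P [A c]]]]]]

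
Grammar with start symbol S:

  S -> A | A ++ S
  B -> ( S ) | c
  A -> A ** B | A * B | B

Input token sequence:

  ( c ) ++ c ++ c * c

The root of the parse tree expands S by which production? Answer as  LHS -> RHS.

[S [A [B ( [S [A [B c]]] )]] ++ [S [A [B c]] ++ [S [A [A [B c]] * [B c]]]]]

S -> A ++ S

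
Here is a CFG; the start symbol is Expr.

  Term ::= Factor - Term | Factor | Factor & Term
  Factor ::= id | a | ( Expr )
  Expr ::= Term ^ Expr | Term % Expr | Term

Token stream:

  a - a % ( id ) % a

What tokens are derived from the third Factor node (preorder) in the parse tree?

[Expr [Term [Factor a] - [Term [Factor a]]] % [Expr [Term [Factor ( [Expr [Term [Factor id]]] )]] % [Expr [Term [Factor a]]]]]

( id )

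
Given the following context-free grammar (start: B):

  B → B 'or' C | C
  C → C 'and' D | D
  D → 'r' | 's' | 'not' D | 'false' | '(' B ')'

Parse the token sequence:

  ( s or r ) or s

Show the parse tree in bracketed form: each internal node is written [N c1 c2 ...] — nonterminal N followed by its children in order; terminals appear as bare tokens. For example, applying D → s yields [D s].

B
B or C
C or C
D or C
( B ) or C
( B or C ) or C
( C or C ) or C
( D or C ) or C
( s or C ) or C
( s or D ) or C
( s or r ) or C
( s or r ) or D
( s or r ) or s

[B [B [C [D ( [B [B [C [D s]]] or [C [D r]]] )]]] or [C [D s]]]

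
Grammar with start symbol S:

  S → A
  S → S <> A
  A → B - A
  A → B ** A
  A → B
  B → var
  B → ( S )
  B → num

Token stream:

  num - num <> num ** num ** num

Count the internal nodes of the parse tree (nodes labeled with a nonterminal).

[S [S [A [B num] - [A [B num]]]] <> [A [B num] ** [A [B num] ** [A [B num]]]]]

12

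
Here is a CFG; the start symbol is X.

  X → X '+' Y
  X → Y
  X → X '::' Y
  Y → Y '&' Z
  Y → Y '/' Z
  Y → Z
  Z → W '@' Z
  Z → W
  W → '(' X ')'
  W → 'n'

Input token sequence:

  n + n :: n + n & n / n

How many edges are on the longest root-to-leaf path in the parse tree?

7

[X [X [X [X [Y [Z [W n]]]] + [Y [Z [W n]]]] :: [Y [Z [W n]]]] + [Y [Y [Y [Z [W n]]] & [Z [W n]]] / [Z [W n]]]]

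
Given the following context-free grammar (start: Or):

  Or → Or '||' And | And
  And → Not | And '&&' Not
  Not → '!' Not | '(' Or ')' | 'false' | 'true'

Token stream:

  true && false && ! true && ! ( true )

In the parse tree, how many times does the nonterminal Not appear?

7

[Or [And [And [And [And [Not true]] && [Not false]] && [Not ! [Not true]]] && [Not ! [Not ( [Or [And [Not true]]] )]]]]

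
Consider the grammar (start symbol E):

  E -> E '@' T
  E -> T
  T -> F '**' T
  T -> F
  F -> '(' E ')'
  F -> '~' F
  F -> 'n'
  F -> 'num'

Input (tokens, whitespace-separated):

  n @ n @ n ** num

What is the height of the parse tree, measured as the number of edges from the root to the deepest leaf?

[E [E [E [T [F n]]] @ [T [F n]]] @ [T [F n] ** [T [F num]]]]

5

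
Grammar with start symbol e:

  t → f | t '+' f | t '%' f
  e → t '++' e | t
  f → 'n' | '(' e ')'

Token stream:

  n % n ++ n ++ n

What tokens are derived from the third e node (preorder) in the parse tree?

[e [t [t [f n]] % [f n]] ++ [e [t [f n]] ++ [e [t [f n]]]]]

n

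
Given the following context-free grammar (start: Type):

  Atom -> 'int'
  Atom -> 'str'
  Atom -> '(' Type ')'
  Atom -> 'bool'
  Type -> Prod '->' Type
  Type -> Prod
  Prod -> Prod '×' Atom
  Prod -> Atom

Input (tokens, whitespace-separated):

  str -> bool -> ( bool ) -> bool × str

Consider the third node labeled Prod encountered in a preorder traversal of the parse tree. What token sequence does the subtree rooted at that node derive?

( bool )

[Type [Prod [Atom str]] -> [Type [Prod [Atom bool]] -> [Type [Prod [Atom ( [Type [Prod [Atom bool]]] )]] -> [Type [Prod [Prod [Atom bool]] × [Atom str]]]]]]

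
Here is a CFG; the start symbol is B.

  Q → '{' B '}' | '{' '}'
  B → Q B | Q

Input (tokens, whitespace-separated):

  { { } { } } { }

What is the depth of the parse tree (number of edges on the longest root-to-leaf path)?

[B [Q { [B [Q { }] [B [Q { }]]] }] [B [Q { }]]]

5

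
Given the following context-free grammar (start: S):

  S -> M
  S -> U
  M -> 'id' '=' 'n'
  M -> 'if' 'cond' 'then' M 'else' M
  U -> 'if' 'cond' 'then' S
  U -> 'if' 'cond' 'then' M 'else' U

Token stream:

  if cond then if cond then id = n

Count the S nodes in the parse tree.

3

[S [U if cond then [S [U if cond then [S [M id = n]]]]]]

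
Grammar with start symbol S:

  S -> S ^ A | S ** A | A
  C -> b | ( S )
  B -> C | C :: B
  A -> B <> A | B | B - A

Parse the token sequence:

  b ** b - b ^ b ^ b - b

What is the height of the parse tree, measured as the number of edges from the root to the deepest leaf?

7

[S [S [S [S [A [B [C b]]]] ** [A [B [C b]] - [A [B [C b]]]]] ^ [A [B [C b]]]] ^ [A [B [C b]] - [A [B [C b]]]]]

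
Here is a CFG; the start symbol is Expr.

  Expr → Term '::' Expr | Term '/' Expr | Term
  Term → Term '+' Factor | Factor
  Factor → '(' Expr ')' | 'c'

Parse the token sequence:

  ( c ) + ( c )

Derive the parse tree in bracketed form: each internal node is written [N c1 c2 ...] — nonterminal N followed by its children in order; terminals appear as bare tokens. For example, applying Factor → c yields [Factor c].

Expr
Term
Term + Factor
Factor + Factor
( Expr ) + Factor
( Term ) + Factor
( Factor ) + Factor
( c ) + Factor
( c ) + ( Expr )
( c ) + ( Term )
( c ) + ( Factor )
( c ) + ( c )

[Expr [Term [Term [Factor ( [Expr [Term [Factor c]]] )]] + [Factor ( [Expr [Term [Factor c]]] )]]]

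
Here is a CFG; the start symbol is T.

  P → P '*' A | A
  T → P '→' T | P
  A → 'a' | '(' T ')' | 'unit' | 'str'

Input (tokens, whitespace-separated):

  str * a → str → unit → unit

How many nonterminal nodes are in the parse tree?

[T [P [P [A str]] * [A a]] → [T [P [A str]] → [T [P [A unit]] → [T [P [A unit]]]]]]

14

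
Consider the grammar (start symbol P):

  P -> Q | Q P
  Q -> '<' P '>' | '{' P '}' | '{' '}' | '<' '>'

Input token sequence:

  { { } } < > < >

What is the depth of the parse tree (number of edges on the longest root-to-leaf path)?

[P [Q { [P [Q { }]] }] [P [Q < >] [P [Q < >]]]]

4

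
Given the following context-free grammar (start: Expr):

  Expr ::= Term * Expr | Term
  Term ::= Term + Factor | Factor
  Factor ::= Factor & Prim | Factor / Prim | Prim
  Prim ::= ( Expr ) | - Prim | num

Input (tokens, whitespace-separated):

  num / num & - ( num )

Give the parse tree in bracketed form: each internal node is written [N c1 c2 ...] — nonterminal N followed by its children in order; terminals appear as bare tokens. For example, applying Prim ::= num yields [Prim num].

Expr
Term
Factor
Factor & Prim
Factor / Prim & Prim
Prim / Prim & Prim
num / Prim & Prim
num / num & Prim
num / num & - Prim
num / num & - ( Expr )
num / num & - ( Term )
num / num & - ( Factor )
num / num & - ( Prim )
num / num & - ( num )

[Expr [Term [Factor [Factor [Factor [Prim num]] / [Prim num]] & [Prim - [Prim ( [Expr [Term [Factor [Prim num]]]] )]]]]]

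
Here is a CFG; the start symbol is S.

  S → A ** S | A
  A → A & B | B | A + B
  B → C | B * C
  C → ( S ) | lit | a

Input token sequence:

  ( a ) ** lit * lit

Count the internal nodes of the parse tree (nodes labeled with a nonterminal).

[S [A [B [C ( [S [A [B [C a]]]] )]]] ** [S [A [B [B [C lit]] * [C lit]]]]]

14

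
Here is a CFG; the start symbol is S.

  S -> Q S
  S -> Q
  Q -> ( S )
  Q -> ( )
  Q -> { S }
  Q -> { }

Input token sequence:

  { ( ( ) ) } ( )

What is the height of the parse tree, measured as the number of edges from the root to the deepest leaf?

6

[S [Q { [S [Q ( [S [Q ( )]] )]] }] [S [Q ( )]]]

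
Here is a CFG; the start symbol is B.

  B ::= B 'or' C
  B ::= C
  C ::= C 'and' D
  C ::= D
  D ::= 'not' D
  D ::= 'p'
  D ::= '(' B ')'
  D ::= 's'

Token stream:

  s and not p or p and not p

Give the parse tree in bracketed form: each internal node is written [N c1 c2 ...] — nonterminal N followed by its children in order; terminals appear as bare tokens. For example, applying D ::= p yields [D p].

[B [B [C [C [D s]] and [D not [D p]]]] or [C [C [D p]] and [D not [D p]]]]

B
B or C
C or C
C and D or C
D and D or C
s and D or C
s and not D or C
s and not p or C
s and not p or C and D
s and not p or D and D
s and not p or p and D
s and not p or p and not D
s and not p or p and not p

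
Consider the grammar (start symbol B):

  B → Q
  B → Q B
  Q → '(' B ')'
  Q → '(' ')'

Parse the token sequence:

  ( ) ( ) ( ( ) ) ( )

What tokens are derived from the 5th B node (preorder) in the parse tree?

( )

[B [Q ( )] [B [Q ( )] [B [Q ( [B [Q ( )]] )] [B [Q ( )]]]]]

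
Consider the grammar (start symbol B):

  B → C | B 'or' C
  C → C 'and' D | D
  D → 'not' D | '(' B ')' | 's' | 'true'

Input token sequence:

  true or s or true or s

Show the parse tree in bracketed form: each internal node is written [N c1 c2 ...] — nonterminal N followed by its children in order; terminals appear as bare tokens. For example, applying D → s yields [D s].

B
B or C
B or C or C
B or C or C or C
C or C or C or C
D or C or C or C
true or C or C or C
true or D or C or C
true or s or C or C
true or s or D or C
true or s or true or C
true or s or true or D
true or s or true or s

[B [B [B [B [C [D true]]] or [C [D s]]] or [C [D true]]] or [C [D s]]]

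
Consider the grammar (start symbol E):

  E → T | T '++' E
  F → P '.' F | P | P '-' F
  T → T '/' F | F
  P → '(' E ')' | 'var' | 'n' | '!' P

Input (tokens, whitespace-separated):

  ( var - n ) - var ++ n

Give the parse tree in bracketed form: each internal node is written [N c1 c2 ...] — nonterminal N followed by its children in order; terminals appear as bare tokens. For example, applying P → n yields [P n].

[E [T [F [P ( [E [T [F [P var] - [F [P n]]]]] )] - [F [P var]]]] ++ [E [T [F [P n]]]]]

E
T ++ E
F ++ E
P - F ++ E
( E ) - F ++ E
( T ) - F ++ E
( F ) - F ++ E
( P - F ) - F ++ E
( var - F ) - F ++ E
( var - P ) - F ++ E
( var - n ) - F ++ E
( var - n ) - P ++ E
( var - n ) - var ++ E
( var - n ) - var ++ T
( var - n ) - var ++ F
( var - n ) - var ++ P
( var - n ) - var ++ n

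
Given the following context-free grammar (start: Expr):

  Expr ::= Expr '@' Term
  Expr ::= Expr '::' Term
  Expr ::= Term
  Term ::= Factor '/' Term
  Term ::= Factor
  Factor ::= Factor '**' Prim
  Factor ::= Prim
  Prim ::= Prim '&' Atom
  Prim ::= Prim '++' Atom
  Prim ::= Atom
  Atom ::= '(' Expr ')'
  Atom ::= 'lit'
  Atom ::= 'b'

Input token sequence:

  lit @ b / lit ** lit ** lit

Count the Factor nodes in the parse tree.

[Expr [Expr [Term [Factor [Prim [Atom lit]]]]] @ [Term [Factor [Prim [Atom b]]] / [Term [Factor [Factor [Factor [Prim [Atom lit]]] ** [Prim [Atom lit]]] ** [Prim [Atom lit]]]]]]

5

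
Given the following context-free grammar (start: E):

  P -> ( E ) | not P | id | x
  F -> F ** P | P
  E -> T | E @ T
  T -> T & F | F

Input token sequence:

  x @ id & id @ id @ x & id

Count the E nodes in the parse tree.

[E [E [E [E [T [F [P x]]]] @ [T [T [F [P id]]] & [F [P id]]]] @ [T [F [P id]]]] @ [T [T [F [P x]]] & [F [P id]]]]

4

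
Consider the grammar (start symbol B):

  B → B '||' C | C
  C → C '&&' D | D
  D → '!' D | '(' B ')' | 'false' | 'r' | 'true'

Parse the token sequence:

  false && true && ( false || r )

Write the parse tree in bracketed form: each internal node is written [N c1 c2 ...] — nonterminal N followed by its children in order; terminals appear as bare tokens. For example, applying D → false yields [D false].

[B [C [C [C [D false]] && [D true]] && [D ( [B [B [C [D false]]] || [C [D r]]] )]]]

B
C
C && D
C && D && D
D && D && D
false && D && D
false && true && D
false && true && ( B )
false && true && ( B || C )
false && true && ( C || C )
false && true && ( D || C )
false && true && ( false || C )
false && true && ( false || D )
false && true && ( false || r )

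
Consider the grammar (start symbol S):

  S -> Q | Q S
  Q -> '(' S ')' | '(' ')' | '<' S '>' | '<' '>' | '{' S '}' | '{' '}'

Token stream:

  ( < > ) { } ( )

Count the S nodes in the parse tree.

[S [Q ( [S [Q < >]] )] [S [Q { }] [S [Q ( )]]]]

4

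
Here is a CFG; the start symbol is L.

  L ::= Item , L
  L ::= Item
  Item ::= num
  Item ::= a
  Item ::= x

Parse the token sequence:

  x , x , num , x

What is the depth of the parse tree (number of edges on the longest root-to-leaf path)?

5

[L [Item x] , [L [Item x] , [L [Item num] , [L [Item x]]]]]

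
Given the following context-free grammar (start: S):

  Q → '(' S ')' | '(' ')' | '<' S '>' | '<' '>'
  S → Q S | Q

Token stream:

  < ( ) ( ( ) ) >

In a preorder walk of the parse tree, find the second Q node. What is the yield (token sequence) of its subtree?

[S [Q < [S [Q ( )] [S [Q ( [S [Q ( )]] )]]] >]]

( )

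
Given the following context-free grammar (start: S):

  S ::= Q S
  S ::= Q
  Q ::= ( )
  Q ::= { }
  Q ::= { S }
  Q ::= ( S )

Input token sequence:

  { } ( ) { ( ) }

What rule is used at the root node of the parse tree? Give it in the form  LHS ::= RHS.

[S [Q { }] [S [Q ( )] [S [Q { [S [Q ( )]] }]]]]

S ::= Q S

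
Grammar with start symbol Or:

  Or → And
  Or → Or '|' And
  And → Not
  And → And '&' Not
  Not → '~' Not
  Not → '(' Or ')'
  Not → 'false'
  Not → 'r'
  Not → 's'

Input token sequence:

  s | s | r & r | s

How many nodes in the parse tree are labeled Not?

5

[Or [Or [Or [Or [And [Not s]]] | [And [Not s]]] | [And [And [Not r]] & [Not r]]] | [And [Not s]]]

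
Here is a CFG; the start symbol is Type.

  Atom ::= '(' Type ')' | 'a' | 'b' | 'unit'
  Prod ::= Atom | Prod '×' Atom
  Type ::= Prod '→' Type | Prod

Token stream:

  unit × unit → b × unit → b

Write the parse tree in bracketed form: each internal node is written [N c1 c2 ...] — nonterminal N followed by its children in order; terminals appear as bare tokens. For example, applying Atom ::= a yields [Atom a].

[Type [Prod [Prod [Atom unit]] × [Atom unit]] → [Type [Prod [Prod [Atom b]] × [Atom unit]] → [Type [Prod [Atom b]]]]]

Type
Prod → Type
Prod × Atom → Type
Atom × Atom → Type
unit × Atom → Type
unit × unit → Type
unit × unit → Prod → Type
unit × unit → Prod × Atom → Type
unit × unit → Atom × Atom → Type
unit × unit → b × Atom → Type
unit × unit → b × unit → Type
unit × unit → b × unit → Prod
unit × unit → b × unit → Atom
unit × unit → b × unit → b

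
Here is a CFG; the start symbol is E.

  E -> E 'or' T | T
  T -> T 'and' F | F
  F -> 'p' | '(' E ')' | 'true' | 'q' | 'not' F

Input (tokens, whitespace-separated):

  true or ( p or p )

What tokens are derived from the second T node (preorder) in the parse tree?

( p or p )

[E [E [T [F true]]] or [T [F ( [E [E [T [F p]]] or [T [F p]]] )]]]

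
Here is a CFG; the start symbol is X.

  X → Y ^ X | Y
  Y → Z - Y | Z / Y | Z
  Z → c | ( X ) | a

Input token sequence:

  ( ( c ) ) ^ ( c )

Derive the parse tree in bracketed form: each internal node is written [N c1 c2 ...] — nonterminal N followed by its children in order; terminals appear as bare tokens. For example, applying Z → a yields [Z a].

[X [Y [Z ( [X [Y [Z ( [X [Y [Z c]]] )]]] )]] ^ [X [Y [Z ( [X [Y [Z c]]] )]]]]

X
Y ^ X
Z ^ X
( X ) ^ X
( Y ) ^ X
( Z ) ^ X
( ( X ) ) ^ X
( ( Y ) ) ^ X
( ( Z ) ) ^ X
( ( c ) ) ^ X
( ( c ) ) ^ Y
( ( c ) ) ^ Z
( ( c ) ) ^ ( X )
( ( c ) ) ^ ( Y )
( ( c ) ) ^ ( Z )
( ( c ) ) ^ ( c )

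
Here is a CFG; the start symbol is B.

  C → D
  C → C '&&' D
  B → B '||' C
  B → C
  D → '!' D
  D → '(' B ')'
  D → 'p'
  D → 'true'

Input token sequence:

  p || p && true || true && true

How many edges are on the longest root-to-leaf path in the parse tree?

[B [B [B [C [D p]]] || [C [C [D p]] && [D true]]] || [C [C [D true]] && [D true]]]

5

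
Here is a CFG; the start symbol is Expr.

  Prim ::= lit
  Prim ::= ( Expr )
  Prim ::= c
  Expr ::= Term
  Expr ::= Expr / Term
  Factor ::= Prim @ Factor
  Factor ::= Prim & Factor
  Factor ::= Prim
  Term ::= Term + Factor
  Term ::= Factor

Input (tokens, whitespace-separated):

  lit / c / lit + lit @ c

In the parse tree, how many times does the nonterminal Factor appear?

[Expr [Expr [Expr [Term [Factor [Prim lit]]]] / [Term [Factor [Prim c]]]] / [Term [Term [Factor [Prim lit]]] + [Factor [Prim lit] @ [Factor [Prim c]]]]]

5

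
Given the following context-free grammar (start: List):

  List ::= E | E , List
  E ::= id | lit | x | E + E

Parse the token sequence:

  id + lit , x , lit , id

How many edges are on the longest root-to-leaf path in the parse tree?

5

[List [E [E id] + [E lit]] , [List [E x] , [List [E lit] , [List [E id]]]]]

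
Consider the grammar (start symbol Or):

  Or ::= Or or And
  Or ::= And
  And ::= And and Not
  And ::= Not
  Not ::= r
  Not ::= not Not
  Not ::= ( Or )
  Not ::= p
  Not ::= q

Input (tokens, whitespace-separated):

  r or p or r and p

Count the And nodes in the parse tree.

4

[Or [Or [Or [And [Not r]]] or [And [Not p]]] or [And [And [Not r]] and [Not p]]]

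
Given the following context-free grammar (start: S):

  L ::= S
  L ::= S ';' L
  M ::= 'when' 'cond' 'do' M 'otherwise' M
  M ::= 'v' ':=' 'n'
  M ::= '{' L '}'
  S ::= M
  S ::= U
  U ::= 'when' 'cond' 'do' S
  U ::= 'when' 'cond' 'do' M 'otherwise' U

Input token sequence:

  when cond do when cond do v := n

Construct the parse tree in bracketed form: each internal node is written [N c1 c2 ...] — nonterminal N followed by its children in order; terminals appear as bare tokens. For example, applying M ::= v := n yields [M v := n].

S
U
when cond do S
when cond do U
when cond do when cond do S
when cond do when cond do M
when cond do when cond do v := n

[S [U when cond do [S [U when cond do [S [M v := n]]]]]]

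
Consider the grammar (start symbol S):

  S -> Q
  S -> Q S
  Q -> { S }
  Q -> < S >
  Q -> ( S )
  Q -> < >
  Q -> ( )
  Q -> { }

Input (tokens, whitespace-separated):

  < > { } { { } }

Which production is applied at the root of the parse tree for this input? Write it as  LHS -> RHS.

S -> Q S

[S [Q < >] [S [Q { }] [S [Q { [S [Q { }]] }]]]]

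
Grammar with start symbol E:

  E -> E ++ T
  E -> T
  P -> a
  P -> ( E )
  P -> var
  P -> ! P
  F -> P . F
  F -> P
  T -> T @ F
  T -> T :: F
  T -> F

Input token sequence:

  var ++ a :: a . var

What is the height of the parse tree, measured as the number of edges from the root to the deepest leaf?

5

[E [E [T [F [P var]]]] ++ [T [T [F [P a]]] :: [F [P a] . [F [P var]]]]]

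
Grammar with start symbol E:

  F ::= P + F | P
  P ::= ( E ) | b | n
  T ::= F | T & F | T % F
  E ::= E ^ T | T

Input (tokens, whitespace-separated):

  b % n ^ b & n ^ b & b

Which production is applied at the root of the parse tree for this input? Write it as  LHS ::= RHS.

[E [E [E [T [T [F [P b]]] % [F [P n]]]] ^ [T [T [F [P b]]] & [F [P n]]]] ^ [T [T [F [P b]]] & [F [P b]]]]

E ::= E ^ T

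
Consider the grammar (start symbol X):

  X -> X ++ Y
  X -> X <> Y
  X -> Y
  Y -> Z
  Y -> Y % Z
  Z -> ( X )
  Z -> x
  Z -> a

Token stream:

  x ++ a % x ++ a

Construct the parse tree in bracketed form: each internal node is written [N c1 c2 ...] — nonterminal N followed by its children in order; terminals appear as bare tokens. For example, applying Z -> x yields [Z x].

[X [X [X [Y [Z x]]] ++ [Y [Y [Z a]] % [Z x]]] ++ [Y [Z a]]]

X
X ++ Y
X ++ Y ++ Y
Y ++ Y ++ Y
Z ++ Y ++ Y
x ++ Y ++ Y
x ++ Y % Z ++ Y
x ++ Z % Z ++ Y
x ++ a % Z ++ Y
x ++ a % x ++ Y
x ++ a % x ++ Z
x ++ a % x ++ a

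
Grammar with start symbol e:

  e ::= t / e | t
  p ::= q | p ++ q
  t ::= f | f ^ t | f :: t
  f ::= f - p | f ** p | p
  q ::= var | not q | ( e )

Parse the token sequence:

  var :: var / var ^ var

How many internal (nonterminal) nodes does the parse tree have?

[e [t [f [p [q var]]] :: [t [f [p [q var]]]]] / [e [t [f [p [q var]]] ^ [t [f [p [q var]]]]]]]

18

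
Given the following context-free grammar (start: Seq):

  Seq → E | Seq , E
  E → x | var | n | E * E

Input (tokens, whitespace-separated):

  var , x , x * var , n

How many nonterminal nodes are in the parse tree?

10

[Seq [Seq [Seq [Seq [E var]] , [E x]] , [E [E x] * [E var]]] , [E n]]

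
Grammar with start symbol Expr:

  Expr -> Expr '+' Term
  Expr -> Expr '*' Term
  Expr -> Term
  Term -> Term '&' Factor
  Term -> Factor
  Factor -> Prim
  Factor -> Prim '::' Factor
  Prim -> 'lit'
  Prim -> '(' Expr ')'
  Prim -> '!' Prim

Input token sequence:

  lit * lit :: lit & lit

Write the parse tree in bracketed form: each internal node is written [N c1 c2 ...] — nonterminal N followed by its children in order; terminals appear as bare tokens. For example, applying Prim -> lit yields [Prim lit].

[Expr [Expr [Term [Factor [Prim lit]]]] * [Term [Term [Factor [Prim lit] :: [Factor [Prim lit]]]] & [Factor [Prim lit]]]]

Expr
Expr * Term
Term * Term
Factor * Term
Prim * Term
lit * Term
lit * Term & Factor
lit * Factor & Factor
lit * Prim :: Factor & Factor
lit * lit :: Factor & Factor
lit * lit :: Prim & Factor
lit * lit :: lit & Factor
lit * lit :: lit & Prim
lit * lit :: lit & lit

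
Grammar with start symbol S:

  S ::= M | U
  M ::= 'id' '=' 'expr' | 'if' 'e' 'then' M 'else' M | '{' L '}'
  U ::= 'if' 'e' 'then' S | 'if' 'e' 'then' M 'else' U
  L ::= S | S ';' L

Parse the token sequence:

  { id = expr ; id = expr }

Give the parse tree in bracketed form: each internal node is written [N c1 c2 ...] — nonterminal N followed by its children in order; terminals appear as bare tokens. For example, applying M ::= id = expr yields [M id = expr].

S
M
{ L }
{ S ; L }
{ M ; L }
{ id = expr ; L }
{ id = expr ; S }
{ id = expr ; M }
{ id = expr ; id = expr }

[S [M { [L [S [M id = expr]] ; [L [S [M id = expr]]]] }]]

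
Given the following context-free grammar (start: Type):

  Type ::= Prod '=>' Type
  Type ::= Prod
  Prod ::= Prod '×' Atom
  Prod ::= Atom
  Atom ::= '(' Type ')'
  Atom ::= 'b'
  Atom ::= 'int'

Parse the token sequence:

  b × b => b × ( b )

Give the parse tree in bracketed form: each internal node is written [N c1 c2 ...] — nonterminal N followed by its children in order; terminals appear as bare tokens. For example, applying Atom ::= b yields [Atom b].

Type
Prod => Type
Prod × Atom => Type
Atom × Atom => Type
b × Atom => Type
b × b => Type
b × b => Prod
b × b => Prod × Atom
b × b => Atom × Atom
b × b => b × Atom
b × b => b × ( Type )
b × b => b × ( Prod )
b × b => b × ( Atom )
b × b => b × ( b )

[Type [Prod [Prod [Atom b]] × [Atom b]] => [Type [Prod [Prod [Atom b]] × [Atom ( [Type [Prod [Atom b]]] )]]]]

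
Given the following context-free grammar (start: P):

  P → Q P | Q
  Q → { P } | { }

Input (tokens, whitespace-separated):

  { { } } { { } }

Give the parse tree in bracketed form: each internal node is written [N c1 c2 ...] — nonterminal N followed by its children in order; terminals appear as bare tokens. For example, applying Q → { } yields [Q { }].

P
Q P
{ P } P
{ Q } P
{ { } } P
{ { } } Q
{ { } } { P }
{ { } } { Q }
{ { } } { { } }

[P [Q { [P [Q { }]] }] [P [Q { [P [Q { }]] }]]]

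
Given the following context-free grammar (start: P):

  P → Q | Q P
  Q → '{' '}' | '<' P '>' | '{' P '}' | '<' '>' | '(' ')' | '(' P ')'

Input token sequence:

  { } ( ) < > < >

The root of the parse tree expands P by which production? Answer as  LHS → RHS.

P → Q P

[P [Q { }] [P [Q ( )] [P [Q < >] [P [Q < >]]]]]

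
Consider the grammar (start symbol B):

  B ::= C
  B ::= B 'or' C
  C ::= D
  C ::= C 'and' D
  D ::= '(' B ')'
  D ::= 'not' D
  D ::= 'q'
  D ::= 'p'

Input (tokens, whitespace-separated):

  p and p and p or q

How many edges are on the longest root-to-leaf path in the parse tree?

6

[B [B [C [C [C [D p]] and [D p]] and [D p]]] or [C [D q]]]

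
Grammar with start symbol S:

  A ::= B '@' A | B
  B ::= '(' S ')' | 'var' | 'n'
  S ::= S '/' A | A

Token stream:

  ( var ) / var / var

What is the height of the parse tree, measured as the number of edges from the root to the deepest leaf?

[S [S [S [A [B ( [S [A [B var]]] )]]] / [A [B var]]] / [A [B var]]]

8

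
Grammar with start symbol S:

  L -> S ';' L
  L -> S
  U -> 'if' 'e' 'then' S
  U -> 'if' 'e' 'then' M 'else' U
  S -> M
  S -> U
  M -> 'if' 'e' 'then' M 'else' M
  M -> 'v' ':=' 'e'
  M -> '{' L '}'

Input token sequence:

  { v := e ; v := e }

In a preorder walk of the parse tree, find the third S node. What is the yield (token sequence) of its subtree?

v := e

[S [M { [L [S [M v := e]] ; [L [S [M v := e]]]] }]]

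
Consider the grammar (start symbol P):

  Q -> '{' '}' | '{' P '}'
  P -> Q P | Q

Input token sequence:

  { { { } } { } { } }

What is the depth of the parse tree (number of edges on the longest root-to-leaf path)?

[P [Q { [P [Q { [P [Q { }]] }] [P [Q { }] [P [Q { }]]]] }]]

6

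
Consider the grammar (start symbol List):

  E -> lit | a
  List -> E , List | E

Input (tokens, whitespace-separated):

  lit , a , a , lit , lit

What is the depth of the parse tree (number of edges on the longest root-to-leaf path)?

6

[List [E lit] , [List [E a] , [List [E a] , [List [E lit] , [List [E lit]]]]]]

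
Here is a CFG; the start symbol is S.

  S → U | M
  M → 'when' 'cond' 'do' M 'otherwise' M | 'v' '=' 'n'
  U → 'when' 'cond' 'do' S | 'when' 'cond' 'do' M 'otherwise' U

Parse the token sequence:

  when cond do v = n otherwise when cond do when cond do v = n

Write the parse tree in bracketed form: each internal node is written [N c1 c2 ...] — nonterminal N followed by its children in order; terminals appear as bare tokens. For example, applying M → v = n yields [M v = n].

[S [U when cond do [M v = n] otherwise [U when cond do [S [U when cond do [S [M v = n]]]]]]]

S
U
when cond do M otherwise U
when cond do v = n otherwise U
when cond do v = n otherwise when cond do S
when cond do v = n otherwise when cond do U
when cond do v = n otherwise when cond do when cond do S
when cond do v = n otherwise when cond do when cond do M
when cond do v = n otherwise when cond do when cond do v = n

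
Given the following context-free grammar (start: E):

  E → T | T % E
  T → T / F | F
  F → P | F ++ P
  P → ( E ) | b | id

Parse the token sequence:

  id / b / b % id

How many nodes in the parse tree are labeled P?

[E [T [T [T [F [P id]]] / [F [P b]]] / [F [P b]]] % [E [T [F [P id]]]]]

4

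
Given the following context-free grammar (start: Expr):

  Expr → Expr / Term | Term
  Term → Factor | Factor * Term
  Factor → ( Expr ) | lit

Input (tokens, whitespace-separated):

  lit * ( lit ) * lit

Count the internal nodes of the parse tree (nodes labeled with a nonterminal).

[Expr [Term [Factor lit] * [Term [Factor ( [Expr [Term [Factor lit]]] )] * [Term [Factor lit]]]]]

10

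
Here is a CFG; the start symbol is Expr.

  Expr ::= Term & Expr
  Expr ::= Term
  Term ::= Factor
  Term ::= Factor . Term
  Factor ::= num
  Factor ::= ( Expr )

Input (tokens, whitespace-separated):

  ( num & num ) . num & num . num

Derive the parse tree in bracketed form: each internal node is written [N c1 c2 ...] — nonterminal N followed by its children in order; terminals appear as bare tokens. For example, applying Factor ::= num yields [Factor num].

[Expr [Term [Factor ( [Expr [Term [Factor num]] & [Expr [Term [Factor num]]]] )] . [Term [Factor num]]] & [Expr [Term [Factor num] . [Term [Factor num]]]]]

Expr
Term & Expr
Factor . Term & Expr
( Expr ) . Term & Expr
( Term & Expr ) . Term & Expr
( Factor & Expr ) . Term & Expr
( num & Expr ) . Term & Expr
( num & Term ) . Term & Expr
( num & Factor ) . Term & Expr
( num & num ) . Term & Expr
( num & num ) . Factor & Expr
( num & num ) . num & Expr
( num & num ) . num & Term
( num & num ) . num & Factor . Term
( num & num ) . num & num . Term
( num & num ) . num & num . Factor
( num & num ) . num & num . num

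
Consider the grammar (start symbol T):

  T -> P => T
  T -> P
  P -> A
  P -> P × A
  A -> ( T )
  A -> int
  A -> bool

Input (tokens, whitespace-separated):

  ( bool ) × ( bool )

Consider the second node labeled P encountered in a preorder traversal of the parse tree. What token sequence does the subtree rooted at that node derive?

[T [P [P [A ( [T [P [A bool]]] )]] × [A ( [T [P [A bool]]] )]]]

( bool )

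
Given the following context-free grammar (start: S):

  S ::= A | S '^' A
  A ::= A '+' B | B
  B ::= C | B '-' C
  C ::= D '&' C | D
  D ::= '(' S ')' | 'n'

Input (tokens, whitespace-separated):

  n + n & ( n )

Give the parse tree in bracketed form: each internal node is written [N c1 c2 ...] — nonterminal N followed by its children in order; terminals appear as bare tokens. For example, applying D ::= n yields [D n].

S
A
A + B
B + B
C + B
D + B
n + B
n + C
n + D & C
n + n & C
n + n & D
n + n & ( S )
n + n & ( A )
n + n & ( B )
n + n & ( C )
n + n & ( D )
n + n & ( n )

[S [A [A [B [C [D n]]]] + [B [C [D n] & [C [D ( [S [A [B [C [D n]]]]] )]]]]]]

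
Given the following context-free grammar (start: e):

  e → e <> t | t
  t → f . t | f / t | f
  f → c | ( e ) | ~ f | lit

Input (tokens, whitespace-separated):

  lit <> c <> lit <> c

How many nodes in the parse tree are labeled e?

[e [e [e [e [t [f lit]]] <> [t [f c]]] <> [t [f lit]]] <> [t [f c]]]

4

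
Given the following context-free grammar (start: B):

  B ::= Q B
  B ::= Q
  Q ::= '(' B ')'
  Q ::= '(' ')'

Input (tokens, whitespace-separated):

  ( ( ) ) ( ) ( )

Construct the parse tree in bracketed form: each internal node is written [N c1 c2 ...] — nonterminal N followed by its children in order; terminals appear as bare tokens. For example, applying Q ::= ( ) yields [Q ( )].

[B [Q ( [B [Q ( )]] )] [B [Q ( )] [B [Q ( )]]]]

B
Q B
( B ) B
( Q ) B
( ( ) ) B
( ( ) ) Q B
( ( ) ) ( ) B
( ( ) ) ( ) Q
( ( ) ) ( ) ( )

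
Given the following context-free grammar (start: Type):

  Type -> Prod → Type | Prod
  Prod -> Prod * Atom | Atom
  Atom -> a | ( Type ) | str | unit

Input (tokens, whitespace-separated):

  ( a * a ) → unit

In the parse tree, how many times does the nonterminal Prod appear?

4

[Type [Prod [Atom ( [Type [Prod [Prod [Atom a]] * [Atom a]]] )]] → [Type [Prod [Atom unit]]]]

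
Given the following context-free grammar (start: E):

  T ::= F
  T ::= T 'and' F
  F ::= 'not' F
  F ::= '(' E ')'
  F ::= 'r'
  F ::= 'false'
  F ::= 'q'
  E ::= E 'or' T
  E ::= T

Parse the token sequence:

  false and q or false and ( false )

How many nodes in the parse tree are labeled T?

5

[E [E [T [T [F false]] and [F q]]] or [T [T [F false]] and [F ( [E [T [F false]]] )]]]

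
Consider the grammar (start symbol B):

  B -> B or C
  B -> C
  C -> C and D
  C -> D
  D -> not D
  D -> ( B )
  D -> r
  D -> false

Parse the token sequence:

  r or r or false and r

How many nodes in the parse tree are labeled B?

3

[B [B [B [C [D r]]] or [C [D r]]] or [C [C [D false]] and [D r]]]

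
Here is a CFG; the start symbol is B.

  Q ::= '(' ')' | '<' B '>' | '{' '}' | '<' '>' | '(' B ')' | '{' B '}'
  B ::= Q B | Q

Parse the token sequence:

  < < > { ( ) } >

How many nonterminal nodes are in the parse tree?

8

[B [Q < [B [Q < >] [B [Q { [B [Q ( )]] }]]] >]]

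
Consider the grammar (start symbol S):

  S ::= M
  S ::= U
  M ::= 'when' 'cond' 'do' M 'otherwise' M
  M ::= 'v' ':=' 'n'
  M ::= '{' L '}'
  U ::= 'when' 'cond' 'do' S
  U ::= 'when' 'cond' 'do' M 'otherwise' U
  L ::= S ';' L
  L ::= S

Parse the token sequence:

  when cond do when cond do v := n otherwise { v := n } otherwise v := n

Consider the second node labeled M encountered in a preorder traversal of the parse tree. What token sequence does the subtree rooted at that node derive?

when cond do v := n otherwise { v := n }

[S [M when cond do [M when cond do [M v := n] otherwise [M { [L [S [M v := n]]] }]] otherwise [M v := n]]]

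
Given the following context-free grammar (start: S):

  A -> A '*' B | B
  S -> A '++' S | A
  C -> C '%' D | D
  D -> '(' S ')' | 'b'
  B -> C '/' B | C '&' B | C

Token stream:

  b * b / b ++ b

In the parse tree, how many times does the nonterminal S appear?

[S [A [A [B [C [D b]]]] * [B [C [D b]] / [B [C [D b]]]]] ++ [S [A [B [C [D b]]]]]]

2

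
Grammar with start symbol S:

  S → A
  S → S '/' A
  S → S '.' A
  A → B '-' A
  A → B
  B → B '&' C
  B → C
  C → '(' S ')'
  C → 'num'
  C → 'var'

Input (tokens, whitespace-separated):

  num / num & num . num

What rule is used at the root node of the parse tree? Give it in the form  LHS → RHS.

[S [S [S [A [B [C num]]]] / [A [B [B [C num]] & [C num]]]] . [A [B [C num]]]]

S → S '.' A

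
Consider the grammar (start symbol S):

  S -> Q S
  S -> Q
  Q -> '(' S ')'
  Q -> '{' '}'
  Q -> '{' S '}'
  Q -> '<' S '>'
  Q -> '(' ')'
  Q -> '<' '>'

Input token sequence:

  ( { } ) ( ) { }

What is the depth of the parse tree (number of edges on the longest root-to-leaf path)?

4

[S [Q ( [S [Q { }]] )] [S [Q ( )] [S [Q { }]]]]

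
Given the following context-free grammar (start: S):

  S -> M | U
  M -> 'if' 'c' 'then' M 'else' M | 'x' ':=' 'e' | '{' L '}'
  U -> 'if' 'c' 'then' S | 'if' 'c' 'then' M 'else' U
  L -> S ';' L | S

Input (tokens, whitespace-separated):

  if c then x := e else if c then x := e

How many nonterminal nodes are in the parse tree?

[S [U if c then [M x := e] else [U if c then [S [M x := e]]]]]

6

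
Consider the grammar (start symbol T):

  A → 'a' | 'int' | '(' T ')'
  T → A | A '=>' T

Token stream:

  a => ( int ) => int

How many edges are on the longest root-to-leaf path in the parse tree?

[T [A a] => [T [A ( [T [A int]] )] => [T [A int]]]]

5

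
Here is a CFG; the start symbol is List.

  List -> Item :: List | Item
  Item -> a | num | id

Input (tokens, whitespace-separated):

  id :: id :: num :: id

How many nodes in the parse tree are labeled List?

4

[List [Item id] :: [List [Item id] :: [List [Item num] :: [List [Item id]]]]]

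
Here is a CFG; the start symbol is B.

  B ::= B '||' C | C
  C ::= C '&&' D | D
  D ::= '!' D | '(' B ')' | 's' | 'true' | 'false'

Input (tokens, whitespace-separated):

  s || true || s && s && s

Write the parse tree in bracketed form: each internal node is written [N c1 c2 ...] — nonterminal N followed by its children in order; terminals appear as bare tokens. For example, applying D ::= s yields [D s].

B
B || C
B || C || C
C || C || C
D || C || C
s || C || C
s || D || C
s || true || C
s || true || C && D
s || true || C && D && D
s || true || D && D && D
s || true || s && D && D
s || true || s && s && D
s || true || s && s && s

[B [B [B [C [D s]]] || [C [D true]]] || [C [C [C [D s]] && [D s]] && [D s]]]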